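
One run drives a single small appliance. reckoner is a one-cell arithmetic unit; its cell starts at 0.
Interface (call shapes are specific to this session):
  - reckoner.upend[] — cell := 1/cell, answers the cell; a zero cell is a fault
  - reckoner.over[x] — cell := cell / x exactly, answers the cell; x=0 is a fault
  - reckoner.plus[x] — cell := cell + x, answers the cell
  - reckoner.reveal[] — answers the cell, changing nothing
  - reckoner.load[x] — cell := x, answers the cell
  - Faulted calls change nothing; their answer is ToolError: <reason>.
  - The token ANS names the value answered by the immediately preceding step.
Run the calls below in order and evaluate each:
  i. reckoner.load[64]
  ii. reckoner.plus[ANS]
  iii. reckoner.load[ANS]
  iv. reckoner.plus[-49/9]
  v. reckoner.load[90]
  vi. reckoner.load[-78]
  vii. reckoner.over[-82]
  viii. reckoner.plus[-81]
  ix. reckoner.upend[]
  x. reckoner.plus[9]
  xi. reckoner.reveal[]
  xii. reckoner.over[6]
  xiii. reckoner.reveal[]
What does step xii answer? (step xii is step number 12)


I invoke reckoner.load using x=64: 64.
I call reckoner.plus using x=ANS, and see 128.
I run reckoner.load using x=ANS, and observe 128.
Invoking reckoner.plus using x=-49/9, — result: 1103/9.
Using reckoner.load using x=90, and observe 90.
Using reckoner.load using x=-78, giving -78.
I run reckoner.over using x=-82, and observe 39/41.
I run reckoner.plus using x=-81: -3282/41.
Then reckoner.upend, and see -41/3282.
Calling reckoner.plus using x=9, — result: 29497/3282.
Invoking reckoner.reveal, yielding 29497/3282.
Calling reckoner.over using x=6: 29497/19692.
Calling reckoner.reveal(), and get 29497/19692.

Answer: 29497/19692


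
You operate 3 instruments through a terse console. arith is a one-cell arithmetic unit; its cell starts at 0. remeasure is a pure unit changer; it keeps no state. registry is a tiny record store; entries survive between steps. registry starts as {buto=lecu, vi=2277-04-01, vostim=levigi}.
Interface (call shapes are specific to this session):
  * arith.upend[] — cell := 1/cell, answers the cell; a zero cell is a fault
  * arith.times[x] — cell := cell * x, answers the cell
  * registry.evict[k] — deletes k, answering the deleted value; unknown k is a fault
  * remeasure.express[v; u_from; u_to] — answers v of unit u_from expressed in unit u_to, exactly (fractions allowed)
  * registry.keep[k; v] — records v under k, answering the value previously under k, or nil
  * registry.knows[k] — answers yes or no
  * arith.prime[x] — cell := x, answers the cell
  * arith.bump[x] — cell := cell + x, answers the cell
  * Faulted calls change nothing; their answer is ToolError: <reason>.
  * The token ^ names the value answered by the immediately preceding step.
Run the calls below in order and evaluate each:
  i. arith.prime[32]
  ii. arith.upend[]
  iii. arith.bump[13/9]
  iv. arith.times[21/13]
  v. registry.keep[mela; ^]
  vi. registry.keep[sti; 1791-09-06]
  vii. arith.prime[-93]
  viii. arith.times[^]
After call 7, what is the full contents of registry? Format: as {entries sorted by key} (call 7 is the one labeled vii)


Answer: {buto=lecu, mela=2975/1248, sti=1791-09-06, vi=2277-04-01, vostim=levigi}

Derivation:
% arith.prime x→32
:: 32
% arith.upend
:: 1/32
% arith.bump x→13/9
:: 425/288
% arith.times x→21/13
:: 2975/1248
% registry.keep k→mela v→^
:: nil
% registry.keep k→sti v→1791-09-06
:: nil
% arith.prime x→-93
:: -93
% arith.times x→^
:: 8649


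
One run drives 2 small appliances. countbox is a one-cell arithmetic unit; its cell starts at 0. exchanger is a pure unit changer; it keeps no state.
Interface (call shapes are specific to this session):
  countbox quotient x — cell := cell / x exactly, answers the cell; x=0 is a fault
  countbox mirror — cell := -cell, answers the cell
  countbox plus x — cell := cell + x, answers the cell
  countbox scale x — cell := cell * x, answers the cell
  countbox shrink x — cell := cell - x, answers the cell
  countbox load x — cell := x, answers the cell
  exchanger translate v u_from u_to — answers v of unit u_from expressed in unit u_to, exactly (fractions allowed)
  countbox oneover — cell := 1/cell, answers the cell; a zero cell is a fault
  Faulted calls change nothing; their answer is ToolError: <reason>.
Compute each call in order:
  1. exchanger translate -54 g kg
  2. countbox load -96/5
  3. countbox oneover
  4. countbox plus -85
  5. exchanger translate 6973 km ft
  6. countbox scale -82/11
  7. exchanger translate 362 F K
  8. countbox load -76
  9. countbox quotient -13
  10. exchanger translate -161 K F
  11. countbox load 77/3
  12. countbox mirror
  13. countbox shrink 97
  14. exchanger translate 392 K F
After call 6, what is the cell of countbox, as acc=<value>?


Answer: acc=334765/528

Derivation:
# exchanger translate(v: -54, u_from: g, u_to: kg) : -27/500
# countbox load(x: -96/5) : -96/5
# countbox oneover() : -5/96
# countbox plus(x: -85) : -8165/96
# exchanger translate(v: 6973, u_from: km, u_to: ft) : 8716250000/381
# countbox scale(x: -82/11) : 334765/528
# exchanger translate(v: 362, u_from: F, u_to: K) : 27389/60
# countbox load(x: -76) : -76
# countbox quotient(x: -13) : 76/13
# exchanger translate(v: -161, u_from: K, u_to: F) : -74947/100
# countbox load(x: 77/3) : 77/3
# countbox mirror() : -77/3
# countbox shrink(x: 97) : -368/3
# exchanger translate(v: 392, u_from: K, u_to: F) : 24593/100


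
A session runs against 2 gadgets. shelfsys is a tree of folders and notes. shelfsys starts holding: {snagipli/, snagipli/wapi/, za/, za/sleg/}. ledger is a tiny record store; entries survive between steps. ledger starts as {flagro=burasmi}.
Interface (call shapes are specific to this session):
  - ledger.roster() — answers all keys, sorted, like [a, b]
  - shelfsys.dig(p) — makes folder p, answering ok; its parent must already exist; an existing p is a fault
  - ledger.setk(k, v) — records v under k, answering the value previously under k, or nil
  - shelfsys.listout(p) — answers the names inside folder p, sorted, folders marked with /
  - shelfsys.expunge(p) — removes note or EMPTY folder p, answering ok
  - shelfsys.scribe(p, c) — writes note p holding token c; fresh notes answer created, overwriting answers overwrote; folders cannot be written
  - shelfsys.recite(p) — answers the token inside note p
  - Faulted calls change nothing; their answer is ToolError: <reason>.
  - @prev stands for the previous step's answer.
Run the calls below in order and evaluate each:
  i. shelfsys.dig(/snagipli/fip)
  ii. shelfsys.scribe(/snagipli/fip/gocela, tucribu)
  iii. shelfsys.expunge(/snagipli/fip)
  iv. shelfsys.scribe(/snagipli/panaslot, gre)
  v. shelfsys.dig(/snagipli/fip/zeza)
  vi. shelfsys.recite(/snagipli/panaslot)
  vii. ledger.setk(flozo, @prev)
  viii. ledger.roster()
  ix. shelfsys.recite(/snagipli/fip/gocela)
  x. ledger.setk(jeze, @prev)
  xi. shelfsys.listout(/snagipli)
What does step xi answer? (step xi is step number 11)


Act: shelfsys.dig[p=/snagipli/fip]
Obs: ok
Act: shelfsys.scribe[p=/snagipli/fip/gocela; c=tucribu]
Obs: created
Act: shelfsys.expunge[p=/snagipli/fip]
Obs: ToolError: not empty
Act: shelfsys.scribe[p=/snagipli/panaslot; c=gre]
Obs: created
Act: shelfsys.dig[p=/snagipli/fip/zeza]
Obs: ok
Act: shelfsys.recite[p=/snagipli/panaslot]
Obs: gre
Act: ledger.setk[k=flozo; v=@prev]
Obs: nil
Act: ledger.roster[]
Obs: [flagro, flozo]
Act: shelfsys.recite[p=/snagipli/fip/gocela]
Obs: tucribu
Act: ledger.setk[k=jeze; v=@prev]
Obs: nil
Act: shelfsys.listout[p=/snagipli]
Obs: [fip/, panaslot, wapi/]

Answer: [fip/, panaslot, wapi/]


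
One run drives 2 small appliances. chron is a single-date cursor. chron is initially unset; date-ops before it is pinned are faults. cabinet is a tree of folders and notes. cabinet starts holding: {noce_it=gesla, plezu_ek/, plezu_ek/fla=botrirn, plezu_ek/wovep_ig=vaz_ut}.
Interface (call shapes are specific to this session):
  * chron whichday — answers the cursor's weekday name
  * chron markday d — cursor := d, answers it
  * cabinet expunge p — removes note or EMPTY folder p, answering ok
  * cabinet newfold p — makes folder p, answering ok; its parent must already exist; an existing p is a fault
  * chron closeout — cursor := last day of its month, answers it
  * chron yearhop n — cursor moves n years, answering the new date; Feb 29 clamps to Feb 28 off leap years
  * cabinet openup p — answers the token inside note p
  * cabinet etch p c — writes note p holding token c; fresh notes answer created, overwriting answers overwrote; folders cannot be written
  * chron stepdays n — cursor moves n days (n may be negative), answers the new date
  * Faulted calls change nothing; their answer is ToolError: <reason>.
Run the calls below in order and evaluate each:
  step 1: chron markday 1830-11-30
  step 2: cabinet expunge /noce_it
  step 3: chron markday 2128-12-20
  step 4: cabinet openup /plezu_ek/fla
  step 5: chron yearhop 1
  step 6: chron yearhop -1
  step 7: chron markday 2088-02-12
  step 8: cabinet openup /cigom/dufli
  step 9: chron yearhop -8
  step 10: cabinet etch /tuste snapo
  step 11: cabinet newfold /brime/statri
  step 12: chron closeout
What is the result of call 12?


-> chron markday(d='1830-11-30')
<- 1830-11-30
-> cabinet expunge(p='/noce_it')
<- ok
-> chron markday(d='2128-12-20')
<- 2128-12-20
-> cabinet openup(p='/plezu_ek/fla')
<- botrirn
-> chron yearhop(n='1')
<- 2129-12-20
-> chron yearhop(n='-1')
<- 2128-12-20
-> chron markday(d='2088-02-12')
<- 2088-02-12
-> cabinet openup(p='/cigom/dufli')
<- ToolError: not found
-> chron yearhop(n='-8')
<- 2080-02-12
-> cabinet etch(p='/tuste', c='snapo')
<- created
-> cabinet newfold(p='/brime/statri')
<- ToolError: no parent
-> chron closeout()
<- 2080-02-29

Answer: 2080-02-29


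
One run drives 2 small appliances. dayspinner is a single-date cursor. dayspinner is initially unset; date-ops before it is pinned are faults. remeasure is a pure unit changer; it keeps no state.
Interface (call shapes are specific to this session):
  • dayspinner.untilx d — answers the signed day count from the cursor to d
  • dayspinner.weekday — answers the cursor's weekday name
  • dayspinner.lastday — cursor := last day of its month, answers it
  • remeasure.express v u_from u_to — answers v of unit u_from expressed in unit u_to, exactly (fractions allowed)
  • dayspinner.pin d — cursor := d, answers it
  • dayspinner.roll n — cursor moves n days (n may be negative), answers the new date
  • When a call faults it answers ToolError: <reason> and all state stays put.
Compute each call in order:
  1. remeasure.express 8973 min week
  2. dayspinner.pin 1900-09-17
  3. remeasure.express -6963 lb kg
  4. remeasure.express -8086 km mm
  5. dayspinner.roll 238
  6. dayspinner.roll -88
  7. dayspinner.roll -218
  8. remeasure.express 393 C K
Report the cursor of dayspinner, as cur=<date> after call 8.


Answer: cur=1900-07-11

Derivation:
[in] express v=8973 u_from=min u_to=week
[out] 997/1120
[in] pin d=1900-09-17
[out] 1900-09-17
[in] express v=-6963 u_from=lb u_to=kg
[out] -315836367231/100000000
[in] express v=-8086 u_from=km u_to=mm
[out] -8086000000
[in] roll n=238
[out] 1901-05-13
[in] roll n=-88
[out] 1901-02-14
[in] roll n=-218
[out] 1900-07-11
[in] express v=393 u_from=C u_to=K
[out] 13323/20


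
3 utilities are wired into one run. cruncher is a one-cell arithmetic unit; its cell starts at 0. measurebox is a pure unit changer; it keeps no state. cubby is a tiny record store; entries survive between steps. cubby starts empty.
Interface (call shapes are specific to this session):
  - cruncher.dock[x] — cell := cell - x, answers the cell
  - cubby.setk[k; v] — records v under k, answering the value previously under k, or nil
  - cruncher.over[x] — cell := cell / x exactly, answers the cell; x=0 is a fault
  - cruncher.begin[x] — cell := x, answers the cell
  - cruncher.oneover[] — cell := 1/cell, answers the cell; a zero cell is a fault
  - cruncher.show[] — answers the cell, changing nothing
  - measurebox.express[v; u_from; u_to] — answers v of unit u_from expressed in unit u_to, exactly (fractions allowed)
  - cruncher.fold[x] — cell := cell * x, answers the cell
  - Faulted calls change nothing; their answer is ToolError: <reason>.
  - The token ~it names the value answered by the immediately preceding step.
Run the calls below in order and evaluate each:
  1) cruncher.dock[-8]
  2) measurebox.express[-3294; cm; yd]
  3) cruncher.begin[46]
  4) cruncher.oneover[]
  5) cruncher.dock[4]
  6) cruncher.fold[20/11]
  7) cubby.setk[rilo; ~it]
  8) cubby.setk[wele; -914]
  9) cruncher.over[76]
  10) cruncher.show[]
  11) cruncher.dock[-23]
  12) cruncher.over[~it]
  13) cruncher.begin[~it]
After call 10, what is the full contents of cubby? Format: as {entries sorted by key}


! cruncher.dock(x→-8) -> 8
! measurebox.express(v→-3294, u_from→cm, u_to→yd) -> -4575/127
! cruncher.begin(x→46) -> 46
! cruncher.oneover() -> 1/46
! cruncher.dock(x→4) -> -183/46
! cruncher.fold(x→20/11) -> -1830/253
! cubby.setk(k→rilo, v→~it) -> nil
! cubby.setk(k→wele, v→-914) -> nil
! cruncher.over(x→76) -> -915/9614
! cruncher.show() -> -915/9614
! cruncher.dock(x→-23) -> 220207/9614
! cruncher.over(x→~it) -> 1
! cruncher.begin(x→~it) -> 1

Answer: {rilo=-1830/253, wele=-914}


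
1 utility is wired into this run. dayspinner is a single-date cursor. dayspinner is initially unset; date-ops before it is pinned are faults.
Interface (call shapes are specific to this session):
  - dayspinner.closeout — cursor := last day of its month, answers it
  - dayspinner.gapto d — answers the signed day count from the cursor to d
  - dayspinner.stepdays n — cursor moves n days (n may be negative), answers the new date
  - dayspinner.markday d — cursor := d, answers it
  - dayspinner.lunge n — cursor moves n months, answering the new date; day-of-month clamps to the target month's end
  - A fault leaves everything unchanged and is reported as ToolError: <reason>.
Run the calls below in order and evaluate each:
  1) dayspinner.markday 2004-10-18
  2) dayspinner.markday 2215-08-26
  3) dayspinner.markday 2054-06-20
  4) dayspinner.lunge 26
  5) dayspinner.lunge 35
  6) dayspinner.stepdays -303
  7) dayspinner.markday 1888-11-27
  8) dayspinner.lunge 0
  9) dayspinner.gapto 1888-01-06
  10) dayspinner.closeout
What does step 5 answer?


CALL markday[d=2004-10-18]
RET  2004-10-18
CALL markday[d=2215-08-26]
RET  2215-08-26
CALL markday[d=2054-06-20]
RET  2054-06-20
CALL lunge[n=26]
RET  2056-08-20
CALL lunge[n=35]
RET  2059-07-20
CALL stepdays[n=-303]
RET  2058-09-20
CALL markday[d=1888-11-27]
RET  1888-11-27
CALL lunge[n=0]
RET  1888-11-27
CALL gapto[d=1888-01-06]
RET  -326
CALL closeout[]
RET  1888-11-30

Answer: 2059-07-20


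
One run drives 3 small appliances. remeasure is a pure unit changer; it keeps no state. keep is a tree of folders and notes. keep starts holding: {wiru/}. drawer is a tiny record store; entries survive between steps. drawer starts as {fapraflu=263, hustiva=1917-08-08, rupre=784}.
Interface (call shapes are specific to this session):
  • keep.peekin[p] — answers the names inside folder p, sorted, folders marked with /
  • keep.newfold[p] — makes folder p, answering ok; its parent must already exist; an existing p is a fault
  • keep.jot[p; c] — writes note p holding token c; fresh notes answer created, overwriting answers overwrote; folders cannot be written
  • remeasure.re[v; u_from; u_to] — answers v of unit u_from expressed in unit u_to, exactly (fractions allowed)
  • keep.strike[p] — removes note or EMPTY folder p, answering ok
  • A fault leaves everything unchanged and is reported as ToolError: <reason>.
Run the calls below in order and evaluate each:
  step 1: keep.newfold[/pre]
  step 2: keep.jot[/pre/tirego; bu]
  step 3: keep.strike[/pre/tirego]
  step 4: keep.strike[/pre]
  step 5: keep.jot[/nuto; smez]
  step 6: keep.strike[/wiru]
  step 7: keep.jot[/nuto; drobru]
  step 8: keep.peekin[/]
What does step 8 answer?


Do: keep.newfold[p='/pre']
See: ok
Do: keep.jot[p='/pre/tirego'; c='bu']
See: created
Do: keep.strike[p='/pre/tirego']
See: ok
Do: keep.strike[p='/pre']
See: ok
Do: keep.jot[p='/nuto'; c='smez']
See: created
Do: keep.strike[p='/wiru']
See: ok
Do: keep.jot[p='/nuto'; c='drobru']
See: overwrote
Do: keep.peekin[p='/']
See: [nuto]

Answer: [nuto]


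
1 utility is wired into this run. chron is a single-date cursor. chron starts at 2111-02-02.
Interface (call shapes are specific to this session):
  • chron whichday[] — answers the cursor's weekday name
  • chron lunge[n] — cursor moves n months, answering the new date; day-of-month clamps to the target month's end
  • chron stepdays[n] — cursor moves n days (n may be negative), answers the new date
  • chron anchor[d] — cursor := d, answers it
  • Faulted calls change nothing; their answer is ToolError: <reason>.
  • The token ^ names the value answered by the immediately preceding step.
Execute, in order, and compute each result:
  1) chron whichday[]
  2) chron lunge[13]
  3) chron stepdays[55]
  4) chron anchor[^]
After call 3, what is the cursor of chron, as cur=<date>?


Answer: cur=2112-04-26

Derivation:
Invoking chron whichday, yielding Monday.
I try chron lunge on 13, which returns 2112-03-02.
Then chron stepdays on 55, and observe 2112-04-26.
I invoke chron anchor on ^, yielding 2112-04-26.


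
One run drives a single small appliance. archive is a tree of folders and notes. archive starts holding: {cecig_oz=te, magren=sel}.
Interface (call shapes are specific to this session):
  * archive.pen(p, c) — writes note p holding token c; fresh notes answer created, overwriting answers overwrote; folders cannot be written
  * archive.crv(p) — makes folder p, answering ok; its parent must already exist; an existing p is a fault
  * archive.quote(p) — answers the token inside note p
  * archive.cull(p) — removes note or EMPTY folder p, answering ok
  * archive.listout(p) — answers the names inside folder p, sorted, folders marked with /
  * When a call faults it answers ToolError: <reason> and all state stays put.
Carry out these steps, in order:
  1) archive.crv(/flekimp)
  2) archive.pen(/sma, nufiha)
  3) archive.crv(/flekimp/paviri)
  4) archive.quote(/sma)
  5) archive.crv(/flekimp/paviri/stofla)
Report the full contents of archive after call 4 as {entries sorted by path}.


Do: crv[p→/flekimp]
See: ok
Do: pen[p→/sma; c→nufiha]
See: created
Do: crv[p→/flekimp/paviri]
See: ok
Do: quote[p→/sma]
See: nufiha
Do: crv[p→/flekimp/paviri/stofla]
See: ok

Answer: {cecig_oz=te, flekimp/, flekimp/paviri/, magren=sel, sma=nufiha}


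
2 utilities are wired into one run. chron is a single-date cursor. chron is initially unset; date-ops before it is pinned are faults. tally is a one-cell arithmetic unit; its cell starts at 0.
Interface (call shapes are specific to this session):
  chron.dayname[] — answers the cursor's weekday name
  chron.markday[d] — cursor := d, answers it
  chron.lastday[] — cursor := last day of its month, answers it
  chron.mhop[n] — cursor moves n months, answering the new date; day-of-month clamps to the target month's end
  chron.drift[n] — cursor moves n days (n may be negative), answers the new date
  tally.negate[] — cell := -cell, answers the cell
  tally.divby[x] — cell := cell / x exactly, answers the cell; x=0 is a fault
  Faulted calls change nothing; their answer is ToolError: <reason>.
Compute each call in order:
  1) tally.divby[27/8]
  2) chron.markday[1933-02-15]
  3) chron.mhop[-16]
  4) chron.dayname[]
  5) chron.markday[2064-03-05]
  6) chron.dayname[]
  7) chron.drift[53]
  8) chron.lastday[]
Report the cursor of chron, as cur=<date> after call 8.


;; 1. tally.divby(x='27/8') == 0
;; 2. chron.markday(d='1933-02-15') == 1933-02-15
;; 3. chron.mhop(n='-16') == 1931-10-15
;; 4. chron.dayname() == Thursday
;; 5. chron.markday(d='2064-03-05') == 2064-03-05
;; 6. chron.dayname() == Wednesday
;; 7. chron.drift(n='53') == 2064-04-27
;; 8. chron.lastday() == 2064-04-30

Answer: cur=2064-04-30


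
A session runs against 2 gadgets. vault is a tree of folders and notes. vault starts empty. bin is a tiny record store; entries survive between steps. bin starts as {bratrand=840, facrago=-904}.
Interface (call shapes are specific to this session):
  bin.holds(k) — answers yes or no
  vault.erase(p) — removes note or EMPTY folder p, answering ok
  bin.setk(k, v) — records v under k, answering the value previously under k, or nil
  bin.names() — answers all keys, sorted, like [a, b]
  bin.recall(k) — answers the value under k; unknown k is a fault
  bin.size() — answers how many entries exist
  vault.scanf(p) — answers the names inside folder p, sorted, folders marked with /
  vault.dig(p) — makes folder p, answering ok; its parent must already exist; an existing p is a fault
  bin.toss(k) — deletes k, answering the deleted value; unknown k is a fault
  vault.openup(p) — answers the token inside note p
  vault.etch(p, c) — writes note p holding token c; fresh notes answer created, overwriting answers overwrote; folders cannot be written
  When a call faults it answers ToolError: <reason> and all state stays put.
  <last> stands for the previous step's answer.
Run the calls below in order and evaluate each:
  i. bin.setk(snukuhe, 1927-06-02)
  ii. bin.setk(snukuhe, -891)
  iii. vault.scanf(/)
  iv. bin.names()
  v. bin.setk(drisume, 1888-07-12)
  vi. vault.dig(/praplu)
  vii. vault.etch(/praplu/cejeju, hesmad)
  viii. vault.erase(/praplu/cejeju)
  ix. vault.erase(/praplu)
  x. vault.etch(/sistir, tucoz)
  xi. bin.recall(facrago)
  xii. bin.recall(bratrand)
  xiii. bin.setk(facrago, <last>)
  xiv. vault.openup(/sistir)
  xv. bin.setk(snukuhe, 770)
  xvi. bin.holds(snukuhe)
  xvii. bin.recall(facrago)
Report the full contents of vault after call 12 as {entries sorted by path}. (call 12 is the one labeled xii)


% bin.setk k=snukuhe v=1927-06-02
  nil
% bin.setk k=snukuhe v=-891
  1927-06-02
% vault.scanf p=/
  []
% bin.names
  [bratrand, facrago, snukuhe]
% bin.setk k=drisume v=1888-07-12
  nil
% vault.dig p=/praplu
  ok
% vault.etch p=/praplu/cejeju c=hesmad
  created
% vault.erase p=/praplu/cejeju
  ok
% vault.erase p=/praplu
  ok
% vault.etch p=/sistir c=tucoz
  created
% bin.recall k=facrago
  -904
% bin.recall k=bratrand
  840
% bin.setk k=facrago v=<last>
  -904
% vault.openup p=/sistir
  tucoz
% bin.setk k=snukuhe v=770
  -891
% bin.holds k=snukuhe
  yes
% bin.recall k=facrago
  840

Answer: {sistir=tucoz}


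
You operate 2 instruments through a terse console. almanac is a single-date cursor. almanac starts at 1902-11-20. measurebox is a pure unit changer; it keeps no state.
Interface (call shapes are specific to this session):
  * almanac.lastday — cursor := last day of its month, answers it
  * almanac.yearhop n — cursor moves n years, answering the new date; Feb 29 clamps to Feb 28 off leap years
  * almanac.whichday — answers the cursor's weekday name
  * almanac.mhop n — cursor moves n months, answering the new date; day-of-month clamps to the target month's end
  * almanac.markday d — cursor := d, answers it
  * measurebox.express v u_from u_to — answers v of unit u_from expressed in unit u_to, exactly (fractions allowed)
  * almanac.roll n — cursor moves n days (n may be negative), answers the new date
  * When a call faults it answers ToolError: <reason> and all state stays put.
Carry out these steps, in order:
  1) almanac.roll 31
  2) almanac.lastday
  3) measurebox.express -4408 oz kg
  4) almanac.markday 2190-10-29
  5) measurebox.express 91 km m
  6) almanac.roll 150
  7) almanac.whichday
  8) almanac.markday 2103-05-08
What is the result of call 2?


Answer: 1902-12-31

Derivation:
Calling almanac.roll with n→31, and see 1902-12-21.
Then almanac.lastday(), and observe 1902-12-31.
I try measurebox.express with v→-4408, u_from→oz, u_to→kg, giving -24992939587/200000000.
I call almanac.markday with d→2190-10-29, yielding 2190-10-29.
Invoking measurebox.express with v→91, u_from→km, u_to→m, — result: 91000.
I try almanac.roll with n→150, yielding 2191-03-28.
I use almanac.whichday(), — result: Monday.
I invoke almanac.markday with d→2103-05-08, — result: 2103-05-08.


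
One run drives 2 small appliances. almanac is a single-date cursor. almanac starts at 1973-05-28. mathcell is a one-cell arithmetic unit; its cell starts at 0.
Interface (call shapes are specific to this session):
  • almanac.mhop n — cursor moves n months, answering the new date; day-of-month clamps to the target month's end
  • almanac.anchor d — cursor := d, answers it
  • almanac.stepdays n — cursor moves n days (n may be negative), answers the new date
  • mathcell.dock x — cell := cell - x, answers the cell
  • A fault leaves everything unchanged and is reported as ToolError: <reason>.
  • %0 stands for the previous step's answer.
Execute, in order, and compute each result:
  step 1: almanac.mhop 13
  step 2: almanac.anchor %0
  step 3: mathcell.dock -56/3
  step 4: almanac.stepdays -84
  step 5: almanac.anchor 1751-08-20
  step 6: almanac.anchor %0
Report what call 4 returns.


Answer: 1974-04-05

Derivation:
~$ almanac.mhop 13
:: 1974-06-28
~$ almanac.anchor %0
:: 1974-06-28
~$ mathcell.dock -56/3
:: 56/3
~$ almanac.stepdays -84
:: 1974-04-05
~$ almanac.anchor 1751-08-20
:: 1751-08-20
~$ almanac.anchor %0
:: 1751-08-20


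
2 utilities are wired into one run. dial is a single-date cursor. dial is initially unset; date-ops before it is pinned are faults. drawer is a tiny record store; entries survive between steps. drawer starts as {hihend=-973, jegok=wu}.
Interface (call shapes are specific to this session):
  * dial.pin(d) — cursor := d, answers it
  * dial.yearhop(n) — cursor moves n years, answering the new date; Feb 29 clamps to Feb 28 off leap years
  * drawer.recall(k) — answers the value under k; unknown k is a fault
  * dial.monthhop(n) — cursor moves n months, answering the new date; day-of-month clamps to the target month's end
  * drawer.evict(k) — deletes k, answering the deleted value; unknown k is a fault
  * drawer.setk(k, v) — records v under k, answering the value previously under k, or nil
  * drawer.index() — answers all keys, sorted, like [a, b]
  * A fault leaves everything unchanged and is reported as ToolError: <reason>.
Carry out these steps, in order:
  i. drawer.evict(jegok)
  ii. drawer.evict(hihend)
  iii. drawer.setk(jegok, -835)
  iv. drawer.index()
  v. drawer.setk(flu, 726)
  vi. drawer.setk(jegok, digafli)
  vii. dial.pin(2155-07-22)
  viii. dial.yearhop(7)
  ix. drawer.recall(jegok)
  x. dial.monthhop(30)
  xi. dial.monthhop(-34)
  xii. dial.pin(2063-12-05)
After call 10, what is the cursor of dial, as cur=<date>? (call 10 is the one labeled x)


Answer: cur=2165-01-22

Derivation:
Calling evict with jegok, and observe wu.
Invoking evict with hihend, — result: -973.
Using setk with jegok, -835, and get nil.
Next I call index, and observe [jegok].
I try setk with flu, 726, and get nil.
I try setk with jegok, digafli, which returns -835.
Then pin with 2155-07-22, and observe 2155-07-22.
I try yearhop with 7, — result: 2162-07-22.
Using recall with jegok, giving digafli.
Calling monthhop with 30, and observe 2165-01-22.
I run monthhop with -34, — result: 2162-03-22.
I run pin with 2063-12-05, giving 2063-12-05.


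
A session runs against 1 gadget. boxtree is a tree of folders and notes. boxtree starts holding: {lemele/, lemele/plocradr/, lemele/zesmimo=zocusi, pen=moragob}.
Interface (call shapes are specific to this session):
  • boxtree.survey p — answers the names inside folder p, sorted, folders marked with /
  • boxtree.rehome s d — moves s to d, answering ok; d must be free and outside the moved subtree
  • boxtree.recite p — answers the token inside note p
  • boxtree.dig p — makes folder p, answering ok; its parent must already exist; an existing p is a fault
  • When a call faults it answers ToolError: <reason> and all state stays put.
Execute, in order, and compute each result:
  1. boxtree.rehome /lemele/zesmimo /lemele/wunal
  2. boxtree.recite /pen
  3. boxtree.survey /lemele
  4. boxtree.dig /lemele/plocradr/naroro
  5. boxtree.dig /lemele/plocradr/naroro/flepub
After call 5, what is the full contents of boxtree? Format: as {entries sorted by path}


I try boxtree.rehome using /lemele/zesmimo, /lemele/wunal, and observe ok.
Then boxtree.recite using /pen, — result: moragob.
Invoking boxtree.survey using /lemele, — result: [plocradr/, wunal].
I invoke boxtree.dig using /lemele/plocradr/naroro, → ok.
Next I call boxtree.dig using /lemele/plocradr/naroro/flepub, and get ok.

Answer: {lemele/, lemele/plocradr/, lemele/plocradr/naroro/, lemele/plocradr/naroro/flepub/, lemele/wunal=zocusi, pen=moragob}


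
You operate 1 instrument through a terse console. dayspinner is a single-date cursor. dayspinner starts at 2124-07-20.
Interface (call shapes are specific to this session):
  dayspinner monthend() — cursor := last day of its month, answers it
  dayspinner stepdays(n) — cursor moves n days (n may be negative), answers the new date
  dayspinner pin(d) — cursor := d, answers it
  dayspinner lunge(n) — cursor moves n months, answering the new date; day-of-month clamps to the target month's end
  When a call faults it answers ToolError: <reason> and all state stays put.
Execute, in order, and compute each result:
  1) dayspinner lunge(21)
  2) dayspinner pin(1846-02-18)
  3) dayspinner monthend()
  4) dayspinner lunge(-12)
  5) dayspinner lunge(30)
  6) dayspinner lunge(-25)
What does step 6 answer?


Answer: 1845-07-28

Derivation:
I invoke dayspinner lunge on n: 21: 2126-04-20.
Then dayspinner pin on d: 1846-02-18, and observe 1846-02-18.
I try dayspinner monthend, and get 1846-02-28.
I try dayspinner lunge on n: -12, giving 1845-02-28.
I call dayspinner lunge on n: 30, → 1847-08-28.
I run dayspinner lunge on n: -25, giving 1845-07-28.


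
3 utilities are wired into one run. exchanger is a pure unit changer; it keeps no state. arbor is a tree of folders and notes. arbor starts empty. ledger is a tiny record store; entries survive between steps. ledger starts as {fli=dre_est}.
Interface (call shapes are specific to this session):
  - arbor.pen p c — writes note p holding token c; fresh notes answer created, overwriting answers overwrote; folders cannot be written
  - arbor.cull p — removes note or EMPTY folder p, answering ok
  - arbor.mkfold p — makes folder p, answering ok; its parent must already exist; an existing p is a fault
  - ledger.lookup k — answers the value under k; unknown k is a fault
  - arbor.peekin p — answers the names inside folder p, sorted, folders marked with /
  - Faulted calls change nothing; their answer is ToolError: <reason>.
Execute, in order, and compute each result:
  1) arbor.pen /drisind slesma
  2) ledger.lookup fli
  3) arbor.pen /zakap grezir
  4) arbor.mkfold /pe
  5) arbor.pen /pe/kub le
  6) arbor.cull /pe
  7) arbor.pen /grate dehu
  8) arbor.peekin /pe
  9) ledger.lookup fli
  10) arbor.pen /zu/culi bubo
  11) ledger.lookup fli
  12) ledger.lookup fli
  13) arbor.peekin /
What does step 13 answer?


Answer: [drisind, grate, pe/, zakap]

Derivation:
Invoking arbor.pen using p: /drisind, c: slesma, giving created.
I run ledger.lookup using k: fli: dre_est.
I invoke arbor.pen using p: /zakap, c: grezir, which returns created.
Next I call arbor.mkfold using p: /pe, giving ok.
Invoking arbor.pen using p: /pe/kub, c: le, and observe created.
I call arbor.cull using p: /pe: ToolError: not empty.
Using arbor.pen using p: /grate, c: dehu, and get created.
I run arbor.peekin using p: /pe, and get [kub].
I use ledger.lookup using k: fli, — result: dre_est.
I run arbor.pen using p: /zu/culi, c: bubo, — result: ToolError: no parent.
I call ledger.lookup using k: fli, → dre_est.
Invoking ledger.lookup using k: fli, which returns dre_est.
I call arbor.peekin using p: /, — result: [drisind, grate, pe/, zakap].


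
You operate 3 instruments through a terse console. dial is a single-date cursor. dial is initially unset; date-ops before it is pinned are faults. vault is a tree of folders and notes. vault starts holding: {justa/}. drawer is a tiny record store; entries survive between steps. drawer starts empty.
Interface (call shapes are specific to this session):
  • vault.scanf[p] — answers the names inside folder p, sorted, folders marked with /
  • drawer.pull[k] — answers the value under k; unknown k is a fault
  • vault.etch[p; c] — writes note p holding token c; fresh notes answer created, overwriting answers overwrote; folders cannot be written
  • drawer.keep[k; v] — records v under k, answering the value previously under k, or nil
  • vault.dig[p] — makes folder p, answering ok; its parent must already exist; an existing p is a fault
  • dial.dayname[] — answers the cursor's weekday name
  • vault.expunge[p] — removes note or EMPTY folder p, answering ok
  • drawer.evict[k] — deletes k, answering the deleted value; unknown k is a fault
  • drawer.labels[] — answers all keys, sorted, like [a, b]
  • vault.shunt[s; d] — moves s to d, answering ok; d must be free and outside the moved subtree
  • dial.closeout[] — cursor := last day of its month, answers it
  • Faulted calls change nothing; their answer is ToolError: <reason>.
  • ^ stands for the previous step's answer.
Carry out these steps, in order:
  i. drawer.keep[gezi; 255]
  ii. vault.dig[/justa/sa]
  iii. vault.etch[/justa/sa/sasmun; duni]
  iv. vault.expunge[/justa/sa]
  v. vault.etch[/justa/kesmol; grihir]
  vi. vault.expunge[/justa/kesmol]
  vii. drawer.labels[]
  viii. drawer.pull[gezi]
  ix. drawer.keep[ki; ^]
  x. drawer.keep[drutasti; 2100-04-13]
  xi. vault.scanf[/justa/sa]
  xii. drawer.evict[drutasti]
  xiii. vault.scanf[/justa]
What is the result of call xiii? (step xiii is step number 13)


-> keep(k='gezi', v='255')
<- nil
-> dig(p='/justa/sa')
<- ok
-> etch(p='/justa/sa/sasmun', c='duni')
<- created
-> expunge(p='/justa/sa')
<- ToolError: not empty
-> etch(p='/justa/kesmol', c='grihir')
<- created
-> expunge(p='/justa/kesmol')
<- ok
-> labels()
<- [gezi]
-> pull(k='gezi')
<- 255
-> keep(k='ki', v='^')
<- nil
-> keep(k='drutasti', v='2100-04-13')
<- nil
-> scanf(p='/justa/sa')
<- [sasmun]
-> evict(k='drutasti')
<- 2100-04-13
-> scanf(p='/justa')
<- [sa/]

Answer: [sa/]


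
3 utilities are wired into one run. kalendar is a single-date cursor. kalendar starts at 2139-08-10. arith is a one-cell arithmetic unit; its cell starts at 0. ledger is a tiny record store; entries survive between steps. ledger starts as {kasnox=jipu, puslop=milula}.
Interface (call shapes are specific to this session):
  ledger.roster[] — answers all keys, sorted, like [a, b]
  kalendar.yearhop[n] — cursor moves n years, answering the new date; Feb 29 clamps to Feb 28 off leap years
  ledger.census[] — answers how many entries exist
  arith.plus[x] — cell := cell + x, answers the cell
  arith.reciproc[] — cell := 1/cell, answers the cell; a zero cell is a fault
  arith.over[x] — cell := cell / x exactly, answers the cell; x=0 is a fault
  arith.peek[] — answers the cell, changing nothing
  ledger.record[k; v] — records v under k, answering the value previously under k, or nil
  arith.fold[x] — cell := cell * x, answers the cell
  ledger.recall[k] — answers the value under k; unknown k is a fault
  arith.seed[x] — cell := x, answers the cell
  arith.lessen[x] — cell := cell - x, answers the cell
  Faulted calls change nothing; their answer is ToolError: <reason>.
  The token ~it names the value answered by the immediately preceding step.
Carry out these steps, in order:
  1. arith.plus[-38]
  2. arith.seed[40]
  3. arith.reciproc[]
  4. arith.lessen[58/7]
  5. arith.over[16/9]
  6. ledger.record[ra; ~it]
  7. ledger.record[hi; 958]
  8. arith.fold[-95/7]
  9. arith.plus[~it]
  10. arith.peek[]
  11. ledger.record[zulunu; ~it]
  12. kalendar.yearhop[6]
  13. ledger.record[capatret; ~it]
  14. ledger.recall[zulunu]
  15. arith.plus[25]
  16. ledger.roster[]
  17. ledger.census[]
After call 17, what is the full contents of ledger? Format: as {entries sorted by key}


Step: arith.plus[x='-38']
Result: -38
Step: arith.seed[x='40']
Result: 40
Step: arith.reciproc[]
Result: 1/40
Step: arith.lessen[x='58/7']
Result: -2313/280
Step: arith.over[x='16/9']
Result: -20817/4480
Step: ledger.record[k='ra'; v='~it']
Result: nil
Step: ledger.record[k='hi'; v='958']
Result: nil
Step: arith.fold[x='-95/7']
Result: 395523/6272
Step: arith.plus[x='~it']
Result: 395523/3136
Step: arith.peek[]
Result: 395523/3136
Step: ledger.record[k='zulunu'; v='~it']
Result: nil
Step: kalendar.yearhop[n='6']
Result: 2145-08-10
Step: ledger.record[k='capatret'; v='~it']
Result: nil
Step: ledger.recall[k='zulunu']
Result: 395523/3136
Step: arith.plus[x='25']
Result: 473923/3136
Step: ledger.roster[]
Result: [capatret, hi, kasnox, puslop, ra, zulunu]
Step: ledger.census[]
Result: 6

Answer: {capatret=2145-08-10, hi=958, kasnox=jipu, puslop=milula, ra=-20817/4480, zulunu=395523/3136}


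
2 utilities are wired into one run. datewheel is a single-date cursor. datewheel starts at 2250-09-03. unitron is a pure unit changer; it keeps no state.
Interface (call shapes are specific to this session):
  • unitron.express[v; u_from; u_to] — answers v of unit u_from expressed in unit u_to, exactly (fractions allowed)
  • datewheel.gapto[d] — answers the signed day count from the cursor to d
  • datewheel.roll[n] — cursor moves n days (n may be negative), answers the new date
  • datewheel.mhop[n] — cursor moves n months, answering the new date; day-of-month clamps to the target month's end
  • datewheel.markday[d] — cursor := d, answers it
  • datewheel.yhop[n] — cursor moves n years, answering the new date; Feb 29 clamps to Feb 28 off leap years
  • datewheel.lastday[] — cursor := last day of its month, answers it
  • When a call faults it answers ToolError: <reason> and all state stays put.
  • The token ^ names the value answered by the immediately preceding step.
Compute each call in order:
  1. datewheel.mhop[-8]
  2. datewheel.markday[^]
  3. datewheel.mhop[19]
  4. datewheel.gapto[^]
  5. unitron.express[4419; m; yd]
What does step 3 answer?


==> mhop(n=-8)
<== 2250-01-03
==> markday(d=^)
<== 2250-01-03
==> mhop(n=19)
<== 2251-08-03
==> gapto(d=^)
<== 0
==> express(v=4419, u_from=m, u_to=yd)
<== 613750/127

Answer: 2251-08-03


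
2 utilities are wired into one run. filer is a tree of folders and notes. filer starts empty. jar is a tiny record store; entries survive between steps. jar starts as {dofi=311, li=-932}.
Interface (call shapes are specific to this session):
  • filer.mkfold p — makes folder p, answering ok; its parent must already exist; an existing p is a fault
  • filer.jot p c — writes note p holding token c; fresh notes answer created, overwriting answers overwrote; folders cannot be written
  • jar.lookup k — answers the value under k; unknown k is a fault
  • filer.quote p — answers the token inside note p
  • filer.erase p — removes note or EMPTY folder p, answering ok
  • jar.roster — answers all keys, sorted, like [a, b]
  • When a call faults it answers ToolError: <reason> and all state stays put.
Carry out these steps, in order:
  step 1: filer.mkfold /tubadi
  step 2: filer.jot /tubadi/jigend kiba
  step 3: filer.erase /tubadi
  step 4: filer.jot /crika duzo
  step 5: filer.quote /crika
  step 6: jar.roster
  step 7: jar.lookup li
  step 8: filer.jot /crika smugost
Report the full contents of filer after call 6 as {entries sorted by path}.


Answer: {crika=duzo, tubadi/, tubadi/jigend=kiba}

Derivation:
$ filer.mkfold p→/tubadi
:: ok
$ filer.jot p→/tubadi/jigend c→kiba
:: created
$ filer.erase p→/tubadi
:: ToolError: not empty
$ filer.jot p→/crika c→duzo
:: created
$ filer.quote p→/crika
:: duzo
$ jar.roster
:: [dofi, li]
$ jar.lookup k→li
:: -932
$ filer.jot p→/crika c→smugost
:: overwrote


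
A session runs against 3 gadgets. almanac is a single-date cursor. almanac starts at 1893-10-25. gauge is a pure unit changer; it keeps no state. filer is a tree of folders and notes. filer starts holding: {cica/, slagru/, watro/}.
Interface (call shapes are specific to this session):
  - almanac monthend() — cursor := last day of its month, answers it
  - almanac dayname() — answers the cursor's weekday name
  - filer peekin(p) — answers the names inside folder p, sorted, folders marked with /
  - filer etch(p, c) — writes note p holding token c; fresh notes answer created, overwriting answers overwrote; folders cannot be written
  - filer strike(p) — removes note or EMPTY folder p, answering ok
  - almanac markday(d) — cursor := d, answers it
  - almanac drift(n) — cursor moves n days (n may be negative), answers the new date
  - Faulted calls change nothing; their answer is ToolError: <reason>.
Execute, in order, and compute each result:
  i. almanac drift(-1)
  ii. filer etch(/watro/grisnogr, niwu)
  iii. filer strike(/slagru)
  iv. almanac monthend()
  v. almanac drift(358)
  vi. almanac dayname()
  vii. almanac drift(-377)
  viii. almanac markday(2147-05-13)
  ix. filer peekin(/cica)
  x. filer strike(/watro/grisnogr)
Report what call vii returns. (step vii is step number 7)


Answer: 1893-10-12

Derivation:
Using almanac drift passing -1: 1893-10-24.
I run filer etch passing /watro/grisnogr, niwu: created.
I try filer strike passing /slagru, which returns ok.
Now I run almanac monthend, which returns 1893-10-31.
I run almanac drift passing 358, and get 1894-10-24.
I use almanac dayname(), giving Wednesday.
I run almanac drift passing -377, yielding 1893-10-12.
Now I run almanac markday passing 2147-05-13, and get 2147-05-13.
I use filer peekin passing /cica, yielding [].
I try filer strike passing /watro/grisnogr, and see ok.
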